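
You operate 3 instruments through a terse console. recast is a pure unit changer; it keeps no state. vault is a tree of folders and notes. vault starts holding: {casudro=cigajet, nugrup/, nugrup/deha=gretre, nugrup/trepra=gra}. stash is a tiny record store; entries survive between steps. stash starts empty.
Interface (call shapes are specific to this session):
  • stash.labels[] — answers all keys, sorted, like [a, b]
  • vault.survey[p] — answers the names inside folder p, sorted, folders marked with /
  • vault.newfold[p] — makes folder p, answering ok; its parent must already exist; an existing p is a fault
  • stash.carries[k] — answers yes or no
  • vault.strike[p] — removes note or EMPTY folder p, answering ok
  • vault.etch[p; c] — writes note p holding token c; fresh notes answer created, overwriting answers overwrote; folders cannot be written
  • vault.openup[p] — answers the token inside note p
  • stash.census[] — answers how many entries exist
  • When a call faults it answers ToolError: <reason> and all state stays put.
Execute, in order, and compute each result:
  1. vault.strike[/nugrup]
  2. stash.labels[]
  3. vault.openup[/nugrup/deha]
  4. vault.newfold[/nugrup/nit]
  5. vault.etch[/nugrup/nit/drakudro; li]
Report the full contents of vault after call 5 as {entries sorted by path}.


Answer: {casudro=cigajet, nugrup/, nugrup/deha=gretre, nugrup/nit/, nugrup/nit/drakudro=li, nugrup/trepra=gra}

Derivation:
# strike(/nugrup) => ToolError: not empty
# labels() => []
# openup(/nugrup/deha) => gretre
# newfold(/nugrup/nit) => ok
# etch(/nugrup/nit/drakudro, li) => created


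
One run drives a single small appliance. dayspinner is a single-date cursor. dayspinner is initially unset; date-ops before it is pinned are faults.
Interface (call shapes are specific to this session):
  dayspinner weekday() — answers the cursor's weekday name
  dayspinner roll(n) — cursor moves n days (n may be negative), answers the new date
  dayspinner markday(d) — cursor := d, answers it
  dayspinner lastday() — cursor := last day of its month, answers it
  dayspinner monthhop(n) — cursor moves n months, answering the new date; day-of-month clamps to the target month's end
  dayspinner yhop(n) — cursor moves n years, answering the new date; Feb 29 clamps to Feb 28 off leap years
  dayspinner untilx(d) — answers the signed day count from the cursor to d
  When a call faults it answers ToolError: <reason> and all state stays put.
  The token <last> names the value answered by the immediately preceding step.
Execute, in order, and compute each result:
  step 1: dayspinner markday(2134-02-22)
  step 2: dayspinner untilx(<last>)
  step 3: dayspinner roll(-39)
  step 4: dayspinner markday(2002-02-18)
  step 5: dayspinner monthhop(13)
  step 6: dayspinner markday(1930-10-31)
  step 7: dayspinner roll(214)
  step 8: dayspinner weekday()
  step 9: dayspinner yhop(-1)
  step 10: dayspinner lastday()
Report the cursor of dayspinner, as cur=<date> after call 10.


I invoke dayspinner markday passing d=2134-02-22, and see 2134-02-22.
I call dayspinner untilx passing d=<last>, — result: 0.
Using dayspinner roll passing n=-39, and observe 2134-01-14.
Next I call dayspinner markday passing d=2002-02-18, and see 2002-02-18.
I invoke dayspinner monthhop passing n=13, which returns 2003-03-18.
Using dayspinner markday passing d=1930-10-31, giving 1930-10-31.
I invoke dayspinner roll passing n=214, → 1931-06-02.
Next I call dayspinner weekday(), — result: Tuesday.
Now I run dayspinner yhop passing n=-1, — result: 1930-06-02.
I use dayspinner lastday(), giving 1930-06-30.

Answer: cur=1930-06-30


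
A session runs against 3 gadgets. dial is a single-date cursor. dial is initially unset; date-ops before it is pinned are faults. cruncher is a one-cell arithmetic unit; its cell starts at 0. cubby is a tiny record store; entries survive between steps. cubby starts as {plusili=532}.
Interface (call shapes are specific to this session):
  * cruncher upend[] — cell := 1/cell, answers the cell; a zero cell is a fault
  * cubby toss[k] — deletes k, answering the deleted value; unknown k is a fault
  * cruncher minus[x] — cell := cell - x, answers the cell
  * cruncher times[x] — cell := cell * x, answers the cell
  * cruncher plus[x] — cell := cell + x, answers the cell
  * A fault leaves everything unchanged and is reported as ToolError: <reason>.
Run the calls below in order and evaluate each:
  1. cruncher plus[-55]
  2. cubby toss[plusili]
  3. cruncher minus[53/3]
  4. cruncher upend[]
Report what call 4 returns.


Answer: -3/218

Derivation:
-- cruncher plus(x: -55) => -55
-- cubby toss(k: plusili) => 532
-- cruncher minus(x: 53/3) => -218/3
-- cruncher upend() => -3/218


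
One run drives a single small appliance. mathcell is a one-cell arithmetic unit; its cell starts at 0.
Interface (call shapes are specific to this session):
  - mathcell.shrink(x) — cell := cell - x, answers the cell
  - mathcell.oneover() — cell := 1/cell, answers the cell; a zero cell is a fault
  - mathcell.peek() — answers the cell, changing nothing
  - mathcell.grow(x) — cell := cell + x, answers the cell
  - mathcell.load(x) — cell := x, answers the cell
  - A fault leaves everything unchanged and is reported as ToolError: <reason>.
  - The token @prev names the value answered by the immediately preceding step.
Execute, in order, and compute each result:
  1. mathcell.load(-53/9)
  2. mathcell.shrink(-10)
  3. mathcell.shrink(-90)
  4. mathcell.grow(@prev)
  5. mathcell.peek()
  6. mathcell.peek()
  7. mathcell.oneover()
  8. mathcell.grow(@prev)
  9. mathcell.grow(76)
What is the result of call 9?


Answer: 64381/847

Derivation:
-> load(-53/9)
<- -53/9
-> shrink(-10)
<- 37/9
-> shrink(-90)
<- 847/9
-> grow(@prev)
<- 1694/9
-> peek()
<- 1694/9
-> peek()
<- 1694/9
-> oneover()
<- 9/1694
-> grow(@prev)
<- 9/847
-> grow(76)
<- 64381/847


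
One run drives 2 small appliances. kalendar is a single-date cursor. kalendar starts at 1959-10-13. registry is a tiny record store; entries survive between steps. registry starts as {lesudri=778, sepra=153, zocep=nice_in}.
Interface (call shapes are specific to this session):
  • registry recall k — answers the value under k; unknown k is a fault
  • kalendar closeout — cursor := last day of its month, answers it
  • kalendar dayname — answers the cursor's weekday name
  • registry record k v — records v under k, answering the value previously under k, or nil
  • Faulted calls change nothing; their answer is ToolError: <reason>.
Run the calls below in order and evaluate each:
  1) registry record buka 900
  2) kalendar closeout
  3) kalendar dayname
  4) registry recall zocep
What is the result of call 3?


Answer: Saturday

Derivation:
-- registry record(k='buka', v='900') ~> nil
-- kalendar closeout() ~> 1959-10-31
-- kalendar dayname() ~> Saturday
-- registry recall(k='zocep') ~> nice_in


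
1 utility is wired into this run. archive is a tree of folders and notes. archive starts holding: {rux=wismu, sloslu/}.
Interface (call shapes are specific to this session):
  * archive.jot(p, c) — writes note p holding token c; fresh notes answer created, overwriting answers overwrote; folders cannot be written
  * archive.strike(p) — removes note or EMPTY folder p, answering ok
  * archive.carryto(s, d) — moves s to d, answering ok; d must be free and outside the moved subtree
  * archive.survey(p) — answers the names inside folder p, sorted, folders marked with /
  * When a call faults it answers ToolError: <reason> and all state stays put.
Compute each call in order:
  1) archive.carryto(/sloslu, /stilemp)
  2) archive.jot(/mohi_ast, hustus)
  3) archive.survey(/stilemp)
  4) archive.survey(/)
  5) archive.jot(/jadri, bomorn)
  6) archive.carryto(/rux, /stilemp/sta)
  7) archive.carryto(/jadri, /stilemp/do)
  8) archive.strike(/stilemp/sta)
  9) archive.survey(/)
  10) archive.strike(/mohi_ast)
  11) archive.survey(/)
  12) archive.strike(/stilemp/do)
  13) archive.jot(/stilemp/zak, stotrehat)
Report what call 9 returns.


// archive.carryto(s=/sloslu, d=/stilemp) => ok
// archive.jot(p=/mohi_ast, c=hustus) => created
// archive.survey(p=/stilemp) => []
// archive.survey(p=/) => [mohi_ast, rux, stilemp/]
// archive.jot(p=/jadri, c=bomorn) => created
// archive.carryto(s=/rux, d=/stilemp/sta) => ok
// archive.carryto(s=/jadri, d=/stilemp/do) => ok
// archive.strike(p=/stilemp/sta) => ok
// archive.survey(p=/) => [mohi_ast, stilemp/]
// archive.strike(p=/mohi_ast) => ok
// archive.survey(p=/) => [stilemp/]
// archive.strike(p=/stilemp/do) => ok
// archive.jot(p=/stilemp/zak, c=stotrehat) => created

Answer: [mohi_ast, stilemp/]


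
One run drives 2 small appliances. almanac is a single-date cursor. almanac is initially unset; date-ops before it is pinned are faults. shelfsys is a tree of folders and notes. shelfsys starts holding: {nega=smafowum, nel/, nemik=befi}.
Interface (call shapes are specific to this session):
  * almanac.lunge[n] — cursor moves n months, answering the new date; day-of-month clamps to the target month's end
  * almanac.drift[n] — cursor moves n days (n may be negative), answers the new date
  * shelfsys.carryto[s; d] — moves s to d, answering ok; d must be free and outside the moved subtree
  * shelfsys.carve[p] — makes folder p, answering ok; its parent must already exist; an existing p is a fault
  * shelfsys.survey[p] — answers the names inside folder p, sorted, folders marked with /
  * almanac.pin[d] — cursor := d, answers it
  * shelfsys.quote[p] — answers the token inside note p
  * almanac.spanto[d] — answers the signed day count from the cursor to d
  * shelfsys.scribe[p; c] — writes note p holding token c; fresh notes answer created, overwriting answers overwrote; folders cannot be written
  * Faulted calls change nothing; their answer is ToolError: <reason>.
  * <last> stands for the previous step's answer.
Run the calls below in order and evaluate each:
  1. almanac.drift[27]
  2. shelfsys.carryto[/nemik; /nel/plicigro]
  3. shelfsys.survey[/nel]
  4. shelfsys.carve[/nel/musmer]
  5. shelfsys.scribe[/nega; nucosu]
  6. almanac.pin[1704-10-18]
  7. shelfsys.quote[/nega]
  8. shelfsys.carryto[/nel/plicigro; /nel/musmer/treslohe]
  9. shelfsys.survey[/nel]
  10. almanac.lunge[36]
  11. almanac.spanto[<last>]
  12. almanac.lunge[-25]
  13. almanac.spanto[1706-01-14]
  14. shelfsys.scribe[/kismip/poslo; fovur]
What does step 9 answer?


% drift(n→27) ~> ToolError: no date set
% carryto(s→/nemik, d→/nel/plicigro) ~> ok
% survey(p→/nel) ~> [plicigro]
% carve(p→/nel/musmer) ~> ok
% scribe(p→/nega, c→nucosu) ~> overwrote
% pin(d→1704-10-18) ~> 1704-10-18
% quote(p→/nega) ~> nucosu
% carryto(s→/nel/plicigro, d→/nel/musmer/treslohe) ~> ok
% survey(p→/nel) ~> [musmer/]
% lunge(n→36) ~> 1707-10-18
% spanto(d→<last>) ~> 0
% lunge(n→-25) ~> 1705-09-18
% spanto(d→1706-01-14) ~> 118
% scribe(p→/kismip/poslo, c→fovur) ~> ToolError: no parent

Answer: [musmer/]


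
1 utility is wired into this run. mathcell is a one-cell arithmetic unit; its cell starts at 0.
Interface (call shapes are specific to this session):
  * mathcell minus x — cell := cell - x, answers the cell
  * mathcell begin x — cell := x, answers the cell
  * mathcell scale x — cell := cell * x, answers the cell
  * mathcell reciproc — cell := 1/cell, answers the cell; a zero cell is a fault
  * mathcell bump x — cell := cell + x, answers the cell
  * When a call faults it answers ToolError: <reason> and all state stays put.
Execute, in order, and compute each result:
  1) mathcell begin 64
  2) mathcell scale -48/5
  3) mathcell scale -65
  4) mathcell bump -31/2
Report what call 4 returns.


>> mathcell begin(x='64')
<< 64
>> mathcell scale(x='-48/5')
<< -3072/5
>> mathcell scale(x='-65')
<< 39936
>> mathcell bump(x='-31/2')
<< 79841/2

Answer: 79841/2


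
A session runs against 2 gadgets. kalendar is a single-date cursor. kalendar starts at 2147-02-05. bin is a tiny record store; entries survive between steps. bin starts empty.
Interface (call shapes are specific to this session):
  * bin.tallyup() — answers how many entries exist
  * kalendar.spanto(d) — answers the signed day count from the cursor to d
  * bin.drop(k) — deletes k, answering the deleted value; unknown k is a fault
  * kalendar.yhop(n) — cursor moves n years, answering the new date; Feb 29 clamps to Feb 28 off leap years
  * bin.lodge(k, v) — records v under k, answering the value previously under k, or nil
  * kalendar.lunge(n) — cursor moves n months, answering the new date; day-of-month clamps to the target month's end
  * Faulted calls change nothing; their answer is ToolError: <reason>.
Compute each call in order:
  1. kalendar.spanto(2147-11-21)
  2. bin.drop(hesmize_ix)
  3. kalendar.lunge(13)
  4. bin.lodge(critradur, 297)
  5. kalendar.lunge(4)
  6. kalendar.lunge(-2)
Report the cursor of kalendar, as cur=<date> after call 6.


Answer: cur=2148-05-05

Derivation:
>>> kalendar.spanto d=2147-11-21
[out] 289
>>> bin.drop k=hesmize_ix
[out] ToolError: no such key hesmize_ix
>>> kalendar.lunge n=13
[out] 2148-03-05
>>> bin.lodge k=critradur v=297
[out] nil
>>> kalendar.lunge n=4
[out] 2148-07-05
>>> kalendar.lunge n=-2
[out] 2148-05-05


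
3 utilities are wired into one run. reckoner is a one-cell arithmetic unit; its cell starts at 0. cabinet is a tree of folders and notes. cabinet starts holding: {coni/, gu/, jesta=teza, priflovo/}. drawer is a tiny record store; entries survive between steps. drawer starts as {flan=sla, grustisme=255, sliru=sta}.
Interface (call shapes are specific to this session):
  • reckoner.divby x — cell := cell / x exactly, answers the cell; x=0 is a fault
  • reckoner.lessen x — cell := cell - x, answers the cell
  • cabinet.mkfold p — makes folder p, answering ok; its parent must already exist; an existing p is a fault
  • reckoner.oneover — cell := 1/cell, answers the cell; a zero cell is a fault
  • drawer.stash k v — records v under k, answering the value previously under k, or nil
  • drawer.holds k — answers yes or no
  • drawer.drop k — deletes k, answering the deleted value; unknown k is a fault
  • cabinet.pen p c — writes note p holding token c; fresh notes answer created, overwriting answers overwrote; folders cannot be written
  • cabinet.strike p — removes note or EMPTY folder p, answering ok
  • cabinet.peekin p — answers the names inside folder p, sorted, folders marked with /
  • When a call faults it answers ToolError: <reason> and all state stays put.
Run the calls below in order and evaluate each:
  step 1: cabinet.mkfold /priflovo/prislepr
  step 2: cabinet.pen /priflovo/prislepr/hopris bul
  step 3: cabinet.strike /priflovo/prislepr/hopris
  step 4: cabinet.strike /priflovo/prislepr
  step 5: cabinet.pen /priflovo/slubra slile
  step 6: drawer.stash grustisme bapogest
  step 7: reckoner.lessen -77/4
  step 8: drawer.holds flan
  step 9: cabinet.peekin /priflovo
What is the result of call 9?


Answer: [slubra]

Derivation:
I invoke cabinet.mkfold with p→/priflovo/prislepr, and observe ok.
Invoking cabinet.pen with p→/priflovo/prislepr/hopris, c→bul, which returns created.
I invoke cabinet.strike with p→/priflovo/prislepr/hopris, which returns ok.
Then cabinet.strike with p→/priflovo/prislepr, and see ok.
Now I run cabinet.pen with p→/priflovo/slubra, c→slile, and see created.
Next I call drawer.stash with k→grustisme, v→bapogest, and see 255.
Then reckoner.lessen with x→-77/4, and see 77/4.
Invoking drawer.holds with k→flan, and observe yes.
Next I call cabinet.peekin with p→/priflovo, and observe [slubra].


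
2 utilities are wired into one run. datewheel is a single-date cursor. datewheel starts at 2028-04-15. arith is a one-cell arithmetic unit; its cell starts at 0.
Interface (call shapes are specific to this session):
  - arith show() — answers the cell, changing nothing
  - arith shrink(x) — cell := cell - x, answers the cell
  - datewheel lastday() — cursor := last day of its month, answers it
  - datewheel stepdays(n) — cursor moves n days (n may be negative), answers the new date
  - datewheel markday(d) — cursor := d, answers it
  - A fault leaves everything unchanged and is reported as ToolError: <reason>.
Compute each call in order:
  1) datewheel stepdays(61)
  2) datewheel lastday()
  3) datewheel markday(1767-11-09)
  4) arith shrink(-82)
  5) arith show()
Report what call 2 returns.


I call datewheel stepdays on n='61', yielding 2028-06-15.
Invoking datewheel lastday(), and see 2028-06-30.
Next I call datewheel markday on d='1767-11-09', and observe 1767-11-09.
Next I call arith shrink on x='-82', yielding 82.
Calling arith show, which returns 82.

Answer: 2028-06-30


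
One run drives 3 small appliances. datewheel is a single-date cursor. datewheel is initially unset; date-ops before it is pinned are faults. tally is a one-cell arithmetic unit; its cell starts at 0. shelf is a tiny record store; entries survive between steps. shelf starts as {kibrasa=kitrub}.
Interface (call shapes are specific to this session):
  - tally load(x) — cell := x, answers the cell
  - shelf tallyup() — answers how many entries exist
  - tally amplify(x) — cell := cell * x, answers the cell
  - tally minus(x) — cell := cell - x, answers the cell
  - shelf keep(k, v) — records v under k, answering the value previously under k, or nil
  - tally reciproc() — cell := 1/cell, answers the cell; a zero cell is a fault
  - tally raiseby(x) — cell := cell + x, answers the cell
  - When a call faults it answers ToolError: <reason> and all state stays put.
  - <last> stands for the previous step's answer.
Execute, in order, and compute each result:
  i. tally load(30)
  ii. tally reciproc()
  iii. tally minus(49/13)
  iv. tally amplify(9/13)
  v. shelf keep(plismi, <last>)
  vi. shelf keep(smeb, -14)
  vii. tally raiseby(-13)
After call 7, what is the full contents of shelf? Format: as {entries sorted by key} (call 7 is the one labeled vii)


[in] tally load x=30
= 30
[in] tally reciproc
= 1/30
[in] tally minus x=49/13
= -1457/390
[in] tally amplify x=9/13
= -4371/1690
[in] shelf keep k=plismi v=<last>
= nil
[in] shelf keep k=smeb v=-14
= nil
[in] tally raiseby x=-13
= -26341/1690

Answer: {kibrasa=kitrub, plismi=-4371/1690, smeb=-14}


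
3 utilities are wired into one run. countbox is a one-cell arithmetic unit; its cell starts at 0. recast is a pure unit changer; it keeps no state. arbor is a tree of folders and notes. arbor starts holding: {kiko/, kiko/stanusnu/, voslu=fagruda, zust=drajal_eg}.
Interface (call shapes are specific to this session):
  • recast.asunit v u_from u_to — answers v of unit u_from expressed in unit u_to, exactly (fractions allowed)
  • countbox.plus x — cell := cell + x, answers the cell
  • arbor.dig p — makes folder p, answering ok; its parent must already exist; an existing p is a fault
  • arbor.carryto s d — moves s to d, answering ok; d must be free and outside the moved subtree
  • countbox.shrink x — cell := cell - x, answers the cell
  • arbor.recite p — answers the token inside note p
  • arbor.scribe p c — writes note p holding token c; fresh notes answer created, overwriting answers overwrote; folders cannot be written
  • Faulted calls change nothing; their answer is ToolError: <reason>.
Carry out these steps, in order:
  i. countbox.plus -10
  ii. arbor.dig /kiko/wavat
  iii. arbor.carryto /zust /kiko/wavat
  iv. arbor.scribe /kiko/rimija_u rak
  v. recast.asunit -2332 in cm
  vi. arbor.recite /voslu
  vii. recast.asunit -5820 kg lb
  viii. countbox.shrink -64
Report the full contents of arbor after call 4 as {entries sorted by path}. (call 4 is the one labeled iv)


→ countbox.plus(-10)
← -10
→ arbor.dig(/kiko/wavat)
← ok
→ arbor.carryto(/zust, /kiko/wavat)
← ToolError: exists
→ arbor.scribe(/kiko/rimija_u, rak)
← created
→ recast.asunit(-2332, in, cm)
← -148082/25
→ arbor.recite(/voslu)
← fagruda
→ recast.asunit(-5820, kg, lb)
← -6000000000/467621
→ countbox.shrink(-64)
← 54

Answer: {kiko/, kiko/rimija_u=rak, kiko/stanusnu/, kiko/wavat/, voslu=fagruda, zust=drajal_eg}


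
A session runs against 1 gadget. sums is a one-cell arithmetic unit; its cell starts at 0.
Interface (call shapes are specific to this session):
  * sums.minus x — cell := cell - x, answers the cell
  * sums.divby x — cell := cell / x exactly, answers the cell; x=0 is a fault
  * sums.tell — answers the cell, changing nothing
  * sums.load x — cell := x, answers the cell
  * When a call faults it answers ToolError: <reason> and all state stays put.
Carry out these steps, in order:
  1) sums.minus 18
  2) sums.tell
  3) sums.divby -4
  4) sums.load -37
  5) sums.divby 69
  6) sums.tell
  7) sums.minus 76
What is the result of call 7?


Answer: -5281/69

Derivation:
> minus 18
:: -18
> tell
:: -18
> divby -4
:: 9/2
> load -37
:: -37
> divby 69
:: -37/69
> tell
:: -37/69
> minus 76
:: -5281/69


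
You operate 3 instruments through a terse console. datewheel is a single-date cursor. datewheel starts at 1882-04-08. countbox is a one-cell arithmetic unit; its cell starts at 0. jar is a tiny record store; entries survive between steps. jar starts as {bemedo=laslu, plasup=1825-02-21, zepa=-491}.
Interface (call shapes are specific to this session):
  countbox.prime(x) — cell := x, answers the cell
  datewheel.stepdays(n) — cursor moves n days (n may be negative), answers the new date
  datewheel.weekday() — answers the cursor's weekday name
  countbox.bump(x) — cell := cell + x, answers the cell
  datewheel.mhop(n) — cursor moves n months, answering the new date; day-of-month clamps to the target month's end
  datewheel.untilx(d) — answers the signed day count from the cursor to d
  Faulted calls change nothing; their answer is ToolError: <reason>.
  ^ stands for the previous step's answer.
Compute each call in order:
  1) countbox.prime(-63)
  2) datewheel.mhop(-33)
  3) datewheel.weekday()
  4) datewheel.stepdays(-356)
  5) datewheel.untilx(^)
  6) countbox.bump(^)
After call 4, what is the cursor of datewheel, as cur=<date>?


Answer: cur=1878-07-17

Derivation:
// countbox.prime(x='-63') : -63
// datewheel.mhop(n='-33') : 1879-07-08
// datewheel.weekday() : Tuesday
// datewheel.stepdays(n='-356') : 1878-07-17
// datewheel.untilx(d='^') : 0
// countbox.bump(x='^') : -63


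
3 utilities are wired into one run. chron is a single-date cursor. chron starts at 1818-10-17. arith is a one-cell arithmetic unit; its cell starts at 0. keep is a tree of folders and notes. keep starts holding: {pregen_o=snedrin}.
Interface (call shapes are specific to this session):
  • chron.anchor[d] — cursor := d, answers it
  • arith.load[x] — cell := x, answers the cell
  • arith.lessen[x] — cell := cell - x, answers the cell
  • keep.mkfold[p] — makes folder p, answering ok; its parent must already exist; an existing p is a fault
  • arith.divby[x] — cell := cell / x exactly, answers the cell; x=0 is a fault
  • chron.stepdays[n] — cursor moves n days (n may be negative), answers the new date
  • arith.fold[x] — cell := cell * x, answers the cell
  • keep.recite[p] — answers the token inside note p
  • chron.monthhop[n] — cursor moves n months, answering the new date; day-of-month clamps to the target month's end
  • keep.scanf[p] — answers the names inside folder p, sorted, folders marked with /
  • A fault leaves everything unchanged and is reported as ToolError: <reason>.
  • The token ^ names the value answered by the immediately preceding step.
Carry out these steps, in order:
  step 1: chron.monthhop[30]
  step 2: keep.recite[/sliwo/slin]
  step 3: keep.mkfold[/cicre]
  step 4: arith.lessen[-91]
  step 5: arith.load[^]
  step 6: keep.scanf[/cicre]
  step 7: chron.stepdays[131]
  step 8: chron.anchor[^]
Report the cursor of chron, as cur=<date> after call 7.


Answer: cur=1821-08-26

Derivation:
·→ monthhop(n=30)
·← 1821-04-17
·→ recite(p=/sliwo/slin)
·← ToolError: not found
·→ mkfold(p=/cicre)
·← ok
·→ lessen(x=-91)
·← 91
·→ load(x=^)
·← 91
·→ scanf(p=/cicre)
·← []
·→ stepdays(n=131)
·← 1821-08-26
·→ anchor(d=^)
·← 1821-08-26


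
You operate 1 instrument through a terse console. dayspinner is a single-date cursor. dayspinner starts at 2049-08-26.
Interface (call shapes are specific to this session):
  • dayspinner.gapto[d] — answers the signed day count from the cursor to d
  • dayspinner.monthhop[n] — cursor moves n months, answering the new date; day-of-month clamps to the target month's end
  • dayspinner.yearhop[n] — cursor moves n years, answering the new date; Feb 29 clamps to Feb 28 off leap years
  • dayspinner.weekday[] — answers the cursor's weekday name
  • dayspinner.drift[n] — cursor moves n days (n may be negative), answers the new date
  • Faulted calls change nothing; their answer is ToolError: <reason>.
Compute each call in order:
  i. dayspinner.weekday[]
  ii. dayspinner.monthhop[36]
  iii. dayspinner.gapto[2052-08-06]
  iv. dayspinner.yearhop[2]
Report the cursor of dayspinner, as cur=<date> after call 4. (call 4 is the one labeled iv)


~$ dayspinner.weekday
= Thursday
~$ dayspinner.monthhop n='36'
= 2052-08-26
~$ dayspinner.gapto d='2052-08-06'
= -20
~$ dayspinner.yearhop n='2'
= 2054-08-26

Answer: cur=2054-08-26


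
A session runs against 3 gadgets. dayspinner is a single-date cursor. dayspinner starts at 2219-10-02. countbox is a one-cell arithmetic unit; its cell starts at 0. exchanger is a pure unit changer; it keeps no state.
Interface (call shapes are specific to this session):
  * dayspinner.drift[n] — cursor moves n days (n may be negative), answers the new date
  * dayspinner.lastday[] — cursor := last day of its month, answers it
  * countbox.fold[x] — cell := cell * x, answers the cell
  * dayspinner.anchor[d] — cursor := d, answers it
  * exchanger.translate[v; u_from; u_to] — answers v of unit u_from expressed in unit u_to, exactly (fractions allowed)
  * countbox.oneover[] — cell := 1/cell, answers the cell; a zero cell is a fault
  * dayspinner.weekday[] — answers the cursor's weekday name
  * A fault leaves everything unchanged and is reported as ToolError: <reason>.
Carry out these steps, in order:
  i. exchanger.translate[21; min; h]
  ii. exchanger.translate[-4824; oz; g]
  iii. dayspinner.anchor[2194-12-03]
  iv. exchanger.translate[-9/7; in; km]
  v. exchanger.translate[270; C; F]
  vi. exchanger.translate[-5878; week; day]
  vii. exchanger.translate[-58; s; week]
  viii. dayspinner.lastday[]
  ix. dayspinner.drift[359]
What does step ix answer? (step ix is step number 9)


Answer: 2195-12-25

Derivation:
-- exchanger.translate(v=21, u_from=min, u_to=h) : 7/20
-- exchanger.translate(v=-4824, u_from=oz, u_to=g) : -27351619911/200000
-- dayspinner.anchor(d=2194-12-03) : 2194-12-03
-- exchanger.translate(v=-9/7, u_from=in, u_to=km) : -1143/35000000
-- exchanger.translate(v=270, u_from=C, u_to=F) : 518
-- exchanger.translate(v=-5878, u_from=week, u_to=day) : -41146
-- exchanger.translate(v=-58, u_from=s, u_to=week) : -29/302400
-- dayspinner.lastday() : 2194-12-31
-- dayspinner.drift(n=359) : 2195-12-25


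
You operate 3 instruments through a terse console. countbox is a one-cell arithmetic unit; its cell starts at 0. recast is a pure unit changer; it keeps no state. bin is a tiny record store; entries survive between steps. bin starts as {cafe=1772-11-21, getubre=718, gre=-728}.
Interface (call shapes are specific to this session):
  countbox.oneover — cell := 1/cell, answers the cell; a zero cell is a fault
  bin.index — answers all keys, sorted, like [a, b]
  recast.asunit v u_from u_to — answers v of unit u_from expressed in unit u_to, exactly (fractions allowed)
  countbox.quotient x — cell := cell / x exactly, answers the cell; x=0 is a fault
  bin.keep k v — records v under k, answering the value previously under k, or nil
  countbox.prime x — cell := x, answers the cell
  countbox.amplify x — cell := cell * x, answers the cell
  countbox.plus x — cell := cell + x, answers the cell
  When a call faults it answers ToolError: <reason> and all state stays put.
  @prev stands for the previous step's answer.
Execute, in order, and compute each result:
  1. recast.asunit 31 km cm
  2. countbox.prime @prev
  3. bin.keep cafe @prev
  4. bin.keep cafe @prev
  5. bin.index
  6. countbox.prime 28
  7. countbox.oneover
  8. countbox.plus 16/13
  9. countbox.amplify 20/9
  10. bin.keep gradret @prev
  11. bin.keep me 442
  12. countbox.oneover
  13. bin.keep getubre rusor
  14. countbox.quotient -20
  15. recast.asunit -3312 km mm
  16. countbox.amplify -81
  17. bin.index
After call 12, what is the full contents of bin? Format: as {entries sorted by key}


Answer: {cafe=1772-11-21, getubre=718, gradret=2305/819, gre=-728, me=442}

Derivation:
→ recast.asunit(v='31', u_from='km', u_to='cm')
← 3100000
→ countbox.prime(x='@prev')
← 3100000
→ bin.keep(k='cafe', v='@prev')
← 1772-11-21
→ bin.keep(k='cafe', v='@prev')
← 3100000
→ bin.index()
← [cafe, getubre, gre]
→ countbox.prime(x='28')
← 28
→ countbox.oneover()
← 1/28
→ countbox.plus(x='16/13')
← 461/364
→ countbox.amplify(x='20/9')
← 2305/819
→ bin.keep(k='gradret', v='@prev')
← nil
→ bin.keep(k='me', v='442')
← nil
→ countbox.oneover()
← 819/2305
→ bin.keep(k='getubre', v='rusor')
← 718
→ countbox.quotient(x='-20')
← -819/46100
→ recast.asunit(v='-3312', u_from='km', u_to='mm')
← -3312000000
→ countbox.amplify(x='-81')
← 66339/46100
→ bin.index()
← [cafe, getubre, gradret, gre, me]


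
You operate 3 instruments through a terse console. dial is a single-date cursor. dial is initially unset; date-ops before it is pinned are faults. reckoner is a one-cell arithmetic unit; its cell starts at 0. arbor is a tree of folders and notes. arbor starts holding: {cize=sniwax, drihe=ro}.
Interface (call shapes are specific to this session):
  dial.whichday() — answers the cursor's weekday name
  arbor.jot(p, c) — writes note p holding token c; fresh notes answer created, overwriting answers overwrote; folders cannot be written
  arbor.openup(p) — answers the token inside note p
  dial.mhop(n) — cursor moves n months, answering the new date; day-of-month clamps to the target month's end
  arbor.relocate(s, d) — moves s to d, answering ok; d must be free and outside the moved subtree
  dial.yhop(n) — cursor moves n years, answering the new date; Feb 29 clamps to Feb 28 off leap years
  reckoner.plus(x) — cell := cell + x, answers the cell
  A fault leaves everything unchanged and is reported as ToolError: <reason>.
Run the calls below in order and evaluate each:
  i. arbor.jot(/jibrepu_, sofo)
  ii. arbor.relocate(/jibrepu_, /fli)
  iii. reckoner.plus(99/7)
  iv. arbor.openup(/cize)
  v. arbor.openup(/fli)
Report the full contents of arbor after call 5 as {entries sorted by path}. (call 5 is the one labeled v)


Answer: {cize=sniwax, drihe=ro, fli=sofo}

Derivation:
# 1. jot(p: /jibrepu_, c: sofo) == created
# 2. relocate(s: /jibrepu_, d: /fli) == ok
# 3. plus(x: 99/7) == 99/7
# 4. openup(p: /cize) == sniwax
# 5. openup(p: /fli) == sofo


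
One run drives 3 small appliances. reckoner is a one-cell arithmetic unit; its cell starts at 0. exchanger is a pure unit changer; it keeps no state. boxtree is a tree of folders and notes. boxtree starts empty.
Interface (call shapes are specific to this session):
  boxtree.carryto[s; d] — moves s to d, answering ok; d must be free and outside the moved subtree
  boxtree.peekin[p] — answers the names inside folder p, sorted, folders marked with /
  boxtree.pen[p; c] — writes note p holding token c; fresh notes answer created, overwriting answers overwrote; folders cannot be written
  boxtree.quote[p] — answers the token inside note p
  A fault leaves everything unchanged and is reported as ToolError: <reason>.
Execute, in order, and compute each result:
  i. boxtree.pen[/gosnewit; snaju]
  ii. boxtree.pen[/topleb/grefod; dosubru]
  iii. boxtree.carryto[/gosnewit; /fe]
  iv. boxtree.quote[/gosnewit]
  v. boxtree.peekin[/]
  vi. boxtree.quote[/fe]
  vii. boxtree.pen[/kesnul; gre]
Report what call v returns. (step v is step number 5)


Answer: [fe]

Derivation:
Act: pen[p: /gosnewit; c: snaju]
Obs: created
Act: pen[p: /topleb/grefod; c: dosubru]
Obs: ToolError: no parent
Act: carryto[s: /gosnewit; d: /fe]
Obs: ok
Act: quote[p: /gosnewit]
Obs: ToolError: not found
Act: peekin[p: /]
Obs: [fe]
Act: quote[p: /fe]
Obs: snaju
Act: pen[p: /kesnul; c: gre]
Obs: created


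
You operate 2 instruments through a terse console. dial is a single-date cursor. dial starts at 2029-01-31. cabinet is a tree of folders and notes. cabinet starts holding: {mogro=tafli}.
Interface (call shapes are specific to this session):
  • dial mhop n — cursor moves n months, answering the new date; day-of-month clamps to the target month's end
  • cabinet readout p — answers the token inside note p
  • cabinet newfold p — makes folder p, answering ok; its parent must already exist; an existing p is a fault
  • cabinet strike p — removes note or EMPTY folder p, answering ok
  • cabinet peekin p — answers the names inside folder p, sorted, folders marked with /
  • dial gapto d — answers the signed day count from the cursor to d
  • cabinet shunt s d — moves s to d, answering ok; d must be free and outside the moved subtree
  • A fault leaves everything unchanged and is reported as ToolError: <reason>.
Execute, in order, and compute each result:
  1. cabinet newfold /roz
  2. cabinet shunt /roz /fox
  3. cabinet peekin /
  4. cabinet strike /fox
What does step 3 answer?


Answer: [fox/, mogro]

Derivation:
% cabinet newfold p→/roz
:: ok
% cabinet shunt s→/roz d→/fox
:: ok
% cabinet peekin p→/
:: [fox/, mogro]
% cabinet strike p→/fox
:: ok


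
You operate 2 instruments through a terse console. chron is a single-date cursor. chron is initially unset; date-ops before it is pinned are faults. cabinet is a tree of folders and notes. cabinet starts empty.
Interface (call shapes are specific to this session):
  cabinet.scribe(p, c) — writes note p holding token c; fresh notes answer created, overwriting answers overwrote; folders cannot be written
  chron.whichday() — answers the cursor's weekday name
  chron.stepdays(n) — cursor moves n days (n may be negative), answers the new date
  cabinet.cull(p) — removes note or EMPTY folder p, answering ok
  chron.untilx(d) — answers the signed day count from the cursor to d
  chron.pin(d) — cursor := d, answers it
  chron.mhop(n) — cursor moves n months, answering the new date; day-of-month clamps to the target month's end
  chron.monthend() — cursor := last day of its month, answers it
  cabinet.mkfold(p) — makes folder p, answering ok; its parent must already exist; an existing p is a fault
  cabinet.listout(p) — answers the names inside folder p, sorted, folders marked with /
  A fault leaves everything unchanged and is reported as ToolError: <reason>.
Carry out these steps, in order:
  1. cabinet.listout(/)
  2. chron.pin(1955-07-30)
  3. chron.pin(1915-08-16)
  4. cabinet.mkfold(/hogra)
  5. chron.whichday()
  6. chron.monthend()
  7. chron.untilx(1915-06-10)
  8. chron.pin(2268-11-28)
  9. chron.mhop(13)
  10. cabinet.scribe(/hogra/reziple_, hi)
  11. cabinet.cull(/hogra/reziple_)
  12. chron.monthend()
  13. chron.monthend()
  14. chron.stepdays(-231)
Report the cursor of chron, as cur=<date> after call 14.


Answer: cur=2269-05-14

Derivation:
Do: cabinet.listout[p='/']
See: []
Do: chron.pin[d='1955-07-30']
See: 1955-07-30
Do: chron.pin[d='1915-08-16']
See: 1915-08-16
Do: cabinet.mkfold[p='/hogra']
See: ok
Do: chron.whichday[]
See: Monday
Do: chron.monthend[]
See: 1915-08-31
Do: chron.untilx[d='1915-06-10']
See: -82
Do: chron.pin[d='2268-11-28']
See: 2268-11-28
Do: chron.mhop[n='13']
See: 2269-12-28
Do: cabinet.scribe[p='/hogra/reziple_'; c='hi']
See: created
Do: cabinet.cull[p='/hogra/reziple_']
See: ok
Do: chron.monthend[]
See: 2269-12-31
Do: chron.monthend[]
See: 2269-12-31
Do: chron.stepdays[n='-231']
See: 2269-05-14


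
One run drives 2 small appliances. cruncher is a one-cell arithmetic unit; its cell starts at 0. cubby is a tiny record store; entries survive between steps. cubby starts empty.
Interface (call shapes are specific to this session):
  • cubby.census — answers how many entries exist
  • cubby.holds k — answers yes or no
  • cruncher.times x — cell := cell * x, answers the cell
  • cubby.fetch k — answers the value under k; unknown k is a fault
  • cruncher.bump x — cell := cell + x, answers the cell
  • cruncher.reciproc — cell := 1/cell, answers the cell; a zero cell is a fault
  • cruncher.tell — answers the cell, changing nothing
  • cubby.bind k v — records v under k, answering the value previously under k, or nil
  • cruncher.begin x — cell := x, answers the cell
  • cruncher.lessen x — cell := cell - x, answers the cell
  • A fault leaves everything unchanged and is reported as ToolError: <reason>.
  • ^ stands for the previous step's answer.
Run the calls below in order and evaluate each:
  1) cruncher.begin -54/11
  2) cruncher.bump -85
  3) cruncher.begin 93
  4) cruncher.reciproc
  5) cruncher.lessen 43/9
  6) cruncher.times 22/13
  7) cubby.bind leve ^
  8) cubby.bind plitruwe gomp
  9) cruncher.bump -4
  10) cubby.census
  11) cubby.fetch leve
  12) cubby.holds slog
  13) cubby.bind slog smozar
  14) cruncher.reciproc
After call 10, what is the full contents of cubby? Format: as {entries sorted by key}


Answer: {leve=-29260/3627, plitruwe=gomp}

Derivation:
[in] begin x→-54/11
  -54/11
[in] bump x→-85
  -989/11
[in] begin x→93
  93
[in] reciproc
  1/93
[in] lessen x→43/9
  -1330/279
[in] times x→22/13
  -29260/3627
[in] bind k→leve v→^
  nil
[in] bind k→plitruwe v→gomp
  nil
[in] bump x→-4
  -43768/3627
[in] census
  2
[in] fetch k→leve
  -29260/3627
[in] holds k→slog
  no
[in] bind k→slog v→smozar
  nil
[in] reciproc
  -3627/43768


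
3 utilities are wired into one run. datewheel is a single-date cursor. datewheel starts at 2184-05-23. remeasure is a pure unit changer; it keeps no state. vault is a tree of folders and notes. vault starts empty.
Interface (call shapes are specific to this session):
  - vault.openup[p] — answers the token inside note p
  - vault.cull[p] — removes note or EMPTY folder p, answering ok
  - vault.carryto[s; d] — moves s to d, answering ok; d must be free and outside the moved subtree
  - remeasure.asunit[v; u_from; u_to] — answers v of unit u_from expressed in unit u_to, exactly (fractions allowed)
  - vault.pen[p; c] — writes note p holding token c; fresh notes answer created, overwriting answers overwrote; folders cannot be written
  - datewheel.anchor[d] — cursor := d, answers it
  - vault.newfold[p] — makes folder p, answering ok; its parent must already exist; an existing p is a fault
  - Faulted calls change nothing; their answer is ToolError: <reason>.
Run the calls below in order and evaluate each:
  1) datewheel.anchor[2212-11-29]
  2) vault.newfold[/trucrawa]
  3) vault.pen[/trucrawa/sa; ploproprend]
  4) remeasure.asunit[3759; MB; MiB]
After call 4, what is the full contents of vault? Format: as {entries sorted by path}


# datewheel.anchor(d→2212-11-29) -> 2212-11-29
# vault.newfold(p→/trucrawa) -> ok
# vault.pen(p→/trucrawa/sa, c→ploproprend) -> created
# remeasure.asunit(v→3759, u_from→MB, u_to→MiB) -> 58734375/16384

Answer: {trucrawa/, trucrawa/sa=ploproprend}


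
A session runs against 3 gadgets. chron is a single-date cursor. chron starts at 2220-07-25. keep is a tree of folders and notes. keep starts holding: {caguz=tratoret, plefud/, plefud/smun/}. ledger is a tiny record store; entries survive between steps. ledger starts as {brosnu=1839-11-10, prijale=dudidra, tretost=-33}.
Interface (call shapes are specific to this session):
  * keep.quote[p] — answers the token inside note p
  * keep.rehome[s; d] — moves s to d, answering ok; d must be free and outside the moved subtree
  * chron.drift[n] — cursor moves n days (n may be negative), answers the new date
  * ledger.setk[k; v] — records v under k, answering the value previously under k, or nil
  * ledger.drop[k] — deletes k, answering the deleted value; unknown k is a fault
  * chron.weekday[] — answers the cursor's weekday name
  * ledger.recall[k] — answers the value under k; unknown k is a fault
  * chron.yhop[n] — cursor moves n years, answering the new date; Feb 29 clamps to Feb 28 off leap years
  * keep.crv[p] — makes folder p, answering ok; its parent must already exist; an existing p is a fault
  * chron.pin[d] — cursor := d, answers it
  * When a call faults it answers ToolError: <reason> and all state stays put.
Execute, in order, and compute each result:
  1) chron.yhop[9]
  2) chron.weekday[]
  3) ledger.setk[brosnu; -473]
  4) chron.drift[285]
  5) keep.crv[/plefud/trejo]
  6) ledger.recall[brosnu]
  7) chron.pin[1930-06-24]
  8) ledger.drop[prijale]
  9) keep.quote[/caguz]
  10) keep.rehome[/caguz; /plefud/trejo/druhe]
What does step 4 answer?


Do: chron.yhop[n='9']
See: 2229-07-25
Do: chron.weekday[]
See: Saturday
Do: ledger.setk[k='brosnu'; v='-473']
See: 1839-11-10
Do: chron.drift[n='285']
See: 2230-05-06
Do: keep.crv[p='/plefud/trejo']
See: ok
Do: ledger.recall[k='brosnu']
See: -473
Do: chron.pin[d='1930-06-24']
See: 1930-06-24
Do: ledger.drop[k='prijale']
See: dudidra
Do: keep.quote[p='/caguz']
See: tratoret
Do: keep.rehome[s='/caguz'; d='/plefud/trejo/druhe']
See: ok

Answer: 2230-05-06
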